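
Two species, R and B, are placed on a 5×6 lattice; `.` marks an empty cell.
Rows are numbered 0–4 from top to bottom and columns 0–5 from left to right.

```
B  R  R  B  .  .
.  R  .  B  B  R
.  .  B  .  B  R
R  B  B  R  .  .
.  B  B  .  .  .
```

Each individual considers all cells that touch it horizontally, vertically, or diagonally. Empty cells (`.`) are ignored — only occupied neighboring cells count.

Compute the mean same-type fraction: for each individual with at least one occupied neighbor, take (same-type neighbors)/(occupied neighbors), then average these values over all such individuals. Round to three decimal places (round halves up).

(0,0)B 0/2
(0,1)R 2/3
(0,2)R 2/4
(0,3)B 2/3
(1,1)R 2/4
(1,3)B 4/5
(1,4)B 3/5
(1,5)R 1/3
(2,2)B 3/5
(2,4)B 2/5
(2,5)R 1/3
(3,0)R 0/2
(3,1)B 4/5
(3,2)B 4/5
(3,3)R 0/4
(4,1)B 3/4
(4,2)B 3/4
Sum over 17 individuals: 0/2 + 2/3 + 2/4 + 2/3 + 2/4 + 4/5 + 3/5 + 1/3 + 3/5 + 2/5 + 1/3 + 0/2 + 4/5 + 4/5 + 0/4 + 3/4 + 3/4 = 17/2; mean = 17/2 ÷ 17 = 1/2 = 0.5 → 0.500.

0.500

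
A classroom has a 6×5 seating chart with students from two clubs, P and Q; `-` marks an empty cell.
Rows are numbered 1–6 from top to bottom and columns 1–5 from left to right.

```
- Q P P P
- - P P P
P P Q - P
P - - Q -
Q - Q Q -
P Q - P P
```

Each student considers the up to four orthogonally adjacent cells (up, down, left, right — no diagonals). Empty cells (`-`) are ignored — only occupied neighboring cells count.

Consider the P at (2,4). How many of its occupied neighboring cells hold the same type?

3

Occupied neighbors of (2,4): (1,4)=P, (2,3)=P, (2,5)=P.
Same type (P): 3 of 3.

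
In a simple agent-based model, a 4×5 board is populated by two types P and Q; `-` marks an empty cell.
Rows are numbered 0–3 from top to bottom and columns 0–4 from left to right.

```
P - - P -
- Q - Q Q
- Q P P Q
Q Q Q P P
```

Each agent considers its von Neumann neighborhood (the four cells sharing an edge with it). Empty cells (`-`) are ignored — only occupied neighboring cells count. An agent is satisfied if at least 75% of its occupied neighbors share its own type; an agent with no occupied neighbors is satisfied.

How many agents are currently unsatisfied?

(0,0)P 0/0 satisfied
(0,3)P 0/1 not
(1,1)Q 1/1 satisfied
(1,3)Q 1/3 not
(1,4)Q 2/2 satisfied
(2,1)Q 2/3 not
(2,2)P 1/3 not
(2,3)P 2/4 not
(2,4)Q 1/3 not
(3,0)Q 1/1 satisfied
(3,1)Q 3/3 satisfied
(3,2)Q 1/3 not
(3,3)P 2/3 not
(3,4)P 1/2 not
Unsatisfied: (0,3), (1,3), (2,1), (2,2), (2,3), (2,4), (3,2), (3,3), (3,4) — 9 in total.

9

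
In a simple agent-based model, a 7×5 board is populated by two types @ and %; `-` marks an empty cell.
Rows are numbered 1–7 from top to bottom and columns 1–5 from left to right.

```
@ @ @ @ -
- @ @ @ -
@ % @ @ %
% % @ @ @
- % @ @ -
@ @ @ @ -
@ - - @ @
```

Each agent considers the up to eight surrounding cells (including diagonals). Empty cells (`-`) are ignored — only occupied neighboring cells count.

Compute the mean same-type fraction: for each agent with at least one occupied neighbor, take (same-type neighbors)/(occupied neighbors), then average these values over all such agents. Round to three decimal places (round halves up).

0.758

Row 1: (1,1)@ 2/2 · (1,2)@ 4/4 · (1,3)@ 5/5 · (1,4)@ 3/3
Row 2: (2,2)@ 6/7 · (2,3)@ 7/8 · (2,4)@ 5/6
Row 3: (3,1)@ 1/4 · (3,2)% 2/7 · (3,3)@ 6/8 · (3,4)@ 6/7 · (3,5)% 0/4
Row 4: (4,1)% 3/4 · (4,2)% 3/7 · (4,3)@ 5/8 · (4,4)@ 6/7 · (4,5)@ 3/4
Row 5: (5,2)% 2/7 · (5,3)@ 6/8 · (5,4)@ 6/6
Row 6: (6,1)@ 2/3 · (6,2)@ 4/5 · (6,3)@ 5/6 · (6,4)@ 5/5
Row 7: (7,1)@ 2/2 · (7,4)@ 3/3 · (7,5)@ 2/2
Sum over 27 agents: 2/2 + 4/4 + 5/5 + 3/3 + 6/7 + 7/8 + 5/6 + 1/4 + 2/7 + 6/8 + 6/7 + 0/4 + 3/4 + 3/7 + 5/8 + 6/7 + 3/4 + 2/7 + 6/8 + 6/6 + 2/3 + 4/5 + 5/6 + 5/5 + 2/2 + 3/3 + 2/2 = 8591/420; mean = 8591/420 ÷ 27 = 8591/11340 = 0.757583… → 0.758.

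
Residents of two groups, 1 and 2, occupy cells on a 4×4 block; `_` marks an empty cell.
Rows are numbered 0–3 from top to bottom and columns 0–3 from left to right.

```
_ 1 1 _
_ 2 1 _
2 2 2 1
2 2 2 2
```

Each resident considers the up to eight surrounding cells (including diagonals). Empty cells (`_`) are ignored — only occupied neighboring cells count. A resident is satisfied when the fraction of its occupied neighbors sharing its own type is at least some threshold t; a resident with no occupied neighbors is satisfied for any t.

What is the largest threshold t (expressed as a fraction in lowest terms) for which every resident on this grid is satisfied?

1/4

(0,1)1 2/3
(0,2)1 2/3
(1,1)2 3/6
(1,2)1 3/6
(2,0)2 4/4
(2,1)2 6/7
(2,2)2 5/7
(2,3)1 1/4
(3,0)2 3/3
(3,1)2 5/5
(3,2)2 4/5
(3,3)2 2/3
The smallest same-type fraction is 1/4 at (2,3), which reduces to 1/4. Any threshold above that leaves this resident unsatisfied.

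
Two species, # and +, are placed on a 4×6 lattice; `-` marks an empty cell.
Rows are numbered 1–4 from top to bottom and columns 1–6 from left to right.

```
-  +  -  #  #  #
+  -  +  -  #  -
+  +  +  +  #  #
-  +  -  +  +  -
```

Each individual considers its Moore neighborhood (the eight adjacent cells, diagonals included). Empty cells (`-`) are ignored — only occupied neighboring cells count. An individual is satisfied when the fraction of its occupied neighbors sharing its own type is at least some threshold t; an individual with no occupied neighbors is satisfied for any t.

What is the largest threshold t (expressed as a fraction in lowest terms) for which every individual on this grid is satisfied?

2/5

(1,2)+ 2/2
(1,4)# 2/3
(1,5)# 3/3
(1,6)# 2/2
(2,1)+ 3/3
(2,3)+ 4/5
(2,5)# 5/6
(3,1)+ 3/3
(3,2)+ 5/5
(3,3)+ 5/5
(3,4)+ 4/6
(3,5)# 2/5
(3,6)# 2/3
(4,2)+ 3/3
(4,4)+ 3/4
(4,5)+ 2/4
The smallest same-type fraction is 2/5 at (3,5), which reduces to 2/5. Any threshold above that leaves this individual unsatisfied.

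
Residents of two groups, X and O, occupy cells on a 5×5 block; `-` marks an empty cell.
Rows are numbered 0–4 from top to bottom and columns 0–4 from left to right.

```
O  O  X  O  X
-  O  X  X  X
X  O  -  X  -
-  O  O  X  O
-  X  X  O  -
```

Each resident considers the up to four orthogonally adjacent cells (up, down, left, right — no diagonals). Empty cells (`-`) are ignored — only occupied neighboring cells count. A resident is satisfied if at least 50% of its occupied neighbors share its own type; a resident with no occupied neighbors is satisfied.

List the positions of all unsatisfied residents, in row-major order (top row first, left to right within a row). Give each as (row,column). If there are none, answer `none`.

Row 0: (0,0)O 1/1 satisfied · (0,1)O 2/3 satisfied · (0,2)X 1/3 not · (0,3)O 0/3 not · (0,4)X 1/2 satisfied
Row 1: (1,1)O 2/3 satisfied · (1,2)X 2/3 satisfied · (1,3)X 3/4 satisfied · (1,4)X 2/2 satisfied
Row 2: (2,0)X 0/1 not · (2,1)O 2/3 satisfied · (2,3)X 2/2 satisfied
Row 3: (3,1)O 2/3 satisfied · (3,2)O 1/3 not · (3,3)X 1/4 not · (3,4)O 0/1 not
Row 4: (4,1)X 1/2 satisfied · (4,2)X 1/3 not · (4,3)O 0/2 not

(0,2), (0,3), (2,0), (3,2), (3,3), (3,4), (4,2), (4,3)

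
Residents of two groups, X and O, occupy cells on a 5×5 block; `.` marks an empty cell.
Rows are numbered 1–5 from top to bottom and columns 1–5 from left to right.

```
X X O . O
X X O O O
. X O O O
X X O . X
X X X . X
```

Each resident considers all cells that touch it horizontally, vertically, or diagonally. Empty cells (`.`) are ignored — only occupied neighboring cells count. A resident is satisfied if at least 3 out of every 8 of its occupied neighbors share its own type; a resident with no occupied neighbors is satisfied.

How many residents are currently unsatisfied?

Row 1: (1,1)X 3/3 ✓ · (1,2)X 3/5 ✓ · (1,3)O 2/4 ✓ · (1,5)O 2/2 ✓
Row 2: (2,1)X 4/4 ✓ · (2,2)X 4/7 ✓ · (2,3)O 4/7 ✓ · (2,4)O 7/7 ✓ · (2,5)O 4/4 ✓
Row 3: (3,2)X 4/7 ✓ · (3,3)O 4/7 ✓ · (3,4)O 6/7 ✓ · (3,5)O 3/4 ✓
Row 4: (4,1)X 4/4 ✓ · (4,2)X 5/7 ✓ · (4,3)O 2/6 ✗ · (4,5)X 1/3 ✗
Row 5: (5,1)X 3/3 ✓ · (5,2)X 4/5 ✓ · (5,3)X 2/3 ✓ · (5,5)X 1/1 ✓
Unsatisfied: (4,3), (4,5) — 2 in total.

2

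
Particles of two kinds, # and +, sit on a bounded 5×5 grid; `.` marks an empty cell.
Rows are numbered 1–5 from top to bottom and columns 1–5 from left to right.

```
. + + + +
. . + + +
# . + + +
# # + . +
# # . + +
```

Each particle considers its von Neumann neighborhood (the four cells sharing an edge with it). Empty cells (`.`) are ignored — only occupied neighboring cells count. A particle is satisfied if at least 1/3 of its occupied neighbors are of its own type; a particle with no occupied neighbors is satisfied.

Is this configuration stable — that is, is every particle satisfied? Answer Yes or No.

Yes

Row 1: (1,2)+ 1/1 satisfied · (1,3)+ 3/3 satisfied · (1,4)+ 3/3 satisfied · (1,5)+ 2/2 satisfied
Row 2: (2,3)+ 3/3 satisfied · (2,4)+ 4/4 satisfied · (2,5)+ 3/3 satisfied
Row 3: (3,1)# 1/1 satisfied · (3,3)+ 3/3 satisfied · (3,4)+ 3/3 satisfied · (3,5)+ 3/3 satisfied
Row 4: (4,1)# 3/3 satisfied · (4,2)# 2/3 satisfied · (4,3)+ 1/2 satisfied · (4,5)+ 2/2 satisfied
Row 5: (5,1)# 2/2 satisfied · (5,2)# 2/2 satisfied · (5,4)+ 1/1 satisfied · (5,5)+ 2/2 satisfied
All meet the threshold, so the configuration is stable.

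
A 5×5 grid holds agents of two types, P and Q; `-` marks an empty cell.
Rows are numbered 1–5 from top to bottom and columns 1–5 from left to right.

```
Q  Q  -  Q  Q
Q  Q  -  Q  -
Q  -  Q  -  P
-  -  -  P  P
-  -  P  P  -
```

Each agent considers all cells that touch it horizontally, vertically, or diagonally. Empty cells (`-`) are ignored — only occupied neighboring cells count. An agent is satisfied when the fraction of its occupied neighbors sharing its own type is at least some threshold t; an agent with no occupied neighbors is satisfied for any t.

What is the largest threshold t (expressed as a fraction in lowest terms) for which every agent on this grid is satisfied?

2/3

Row 1: (1,1)Q 3/3 · (1,2)Q 3/3 · (1,4)Q 2/2 · (1,5)Q 2/2
Row 2: (2,1)Q 4/4 · (2,2)Q 5/5 · (2,4)Q 3/4
Row 3: (3,1)Q 2/2 · (3,3)Q 2/3 · (3,5)P 2/3
Row 4: (4,4)P 4/5 · (4,5)P 3/3
Row 5: (5,3)P 2/2 · (5,4)P 3/3
The smallest same-type fraction is 2/3 at (3,3), which reduces to 2/3. Any threshold above that leaves this agent unsatisfied.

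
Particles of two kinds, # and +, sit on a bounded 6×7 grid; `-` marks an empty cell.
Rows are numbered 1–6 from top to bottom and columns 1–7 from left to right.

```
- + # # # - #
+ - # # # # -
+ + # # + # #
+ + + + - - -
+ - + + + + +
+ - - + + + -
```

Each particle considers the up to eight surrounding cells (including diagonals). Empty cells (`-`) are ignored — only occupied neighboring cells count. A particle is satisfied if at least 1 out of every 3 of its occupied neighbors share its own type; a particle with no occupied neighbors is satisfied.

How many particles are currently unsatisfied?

(1,2)+ 1/3 ok
(1,3)# 3/4 ok
(1,4)# 5/5 ok
(1,5)# 4/4 ok
(1,7)# 1/1 ok
(2,1)+ 3/3 ok
(2,3)# 5/7 ok
(2,4)# 7/8 ok
(2,5)# 6/7 ok
(2,6)# 5/6 ok
(3,1)+ 4/4 ok
(3,2)+ 5/7 ok
(3,3)# 3/7 ok
(3,4)# 4/7 ok
(3,5)+ 1/6 unhappy
(3,6)# 3/4 ok
(3,7)# 2/2 ok
(4,1)+ 4/4 ok
(4,2)+ 6/7 ok
(4,3)+ 5/7 ok
(4,4)+ 5/7 ok
(5,1)+ 3/3 ok
(5,3)+ 5/5 ok
(5,4)+ 6/6 ok
(5,5)+ 6/6 ok
(5,6)+ 4/4 ok
(5,7)+ 2/2 ok
(6,1)+ 1/1 ok
(6,4)+ 4/4 ok
(6,5)+ 5/5 ok
(6,6)+ 4/4 ok
Unsatisfied: (3,5) — 1 in total.

1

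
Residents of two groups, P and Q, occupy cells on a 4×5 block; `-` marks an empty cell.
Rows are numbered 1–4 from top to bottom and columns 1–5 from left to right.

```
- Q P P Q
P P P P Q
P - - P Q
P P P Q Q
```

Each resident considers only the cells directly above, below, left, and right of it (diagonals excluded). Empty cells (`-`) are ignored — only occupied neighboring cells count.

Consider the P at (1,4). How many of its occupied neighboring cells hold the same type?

2

Occupied neighbors of (1,4): (2,4)=P, (1,3)=P, (1,5)=Q.
Same type (P): 2 of 3.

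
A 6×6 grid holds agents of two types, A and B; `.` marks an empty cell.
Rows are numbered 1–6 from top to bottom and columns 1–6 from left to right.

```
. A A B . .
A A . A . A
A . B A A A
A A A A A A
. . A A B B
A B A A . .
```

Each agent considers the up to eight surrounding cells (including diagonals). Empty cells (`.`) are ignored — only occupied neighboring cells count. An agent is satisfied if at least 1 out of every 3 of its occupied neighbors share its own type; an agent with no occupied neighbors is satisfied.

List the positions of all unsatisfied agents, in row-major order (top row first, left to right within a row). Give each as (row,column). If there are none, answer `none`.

(1,2)A 3/3 ok
(1,3)A 3/4 ok
(1,4)B 0/2 unhappy
(2,1)A 3/3 ok
(2,2)A 4/5 ok
(2,4)A 3/5 ok
(2,6)A 2/2 ok
(3,1)A 4/4 ok
(3,3)B 0/6 unhappy
(3,4)A 5/6 ok
(3,5)A 7/7 ok
(3,6)A 4/4 ok
(4,1)A 2/2 ok
(4,2)A 4/5 ok
(4,3)A 5/6 ok
(4,4)A 6/8 ok
(4,5)A 6/8 ok
(4,6)A 3/5 ok
(5,3)A 6/7 ok
(5,4)A 6/7 ok
(5,5)B 1/6 unhappy
(5,6)B 1/3 ok
(6,1)A 0/1 unhappy
(6,2)B 0/3 unhappy
(6,3)A 3/4 ok
(6,4)A 3/4 ok

(1,4), (3,3), (5,5), (6,1), (6,2)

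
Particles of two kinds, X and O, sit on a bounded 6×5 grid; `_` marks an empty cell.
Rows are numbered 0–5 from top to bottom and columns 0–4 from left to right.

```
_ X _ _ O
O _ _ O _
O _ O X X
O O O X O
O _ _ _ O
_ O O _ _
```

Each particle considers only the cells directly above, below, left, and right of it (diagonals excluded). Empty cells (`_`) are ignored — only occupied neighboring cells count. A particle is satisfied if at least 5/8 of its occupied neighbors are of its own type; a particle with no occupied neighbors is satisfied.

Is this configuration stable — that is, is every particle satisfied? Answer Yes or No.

Row 0: (0,1)X 0/0 satisfied · (0,4)O 0/0 satisfied
Row 1: (1,0)O 1/1 satisfied · (1,3)O 0/1 not
Row 2: (2,0)O 2/2 satisfied · (2,2)O 1/2 not · (2,3)X 2/4 not · (2,4)X 1/2 not
Row 3: (3,0)O 3/3 satisfied · (3,1)O 2/2 satisfied · (3,2)O 2/3 satisfied · (3,3)X 1/3 not · (3,4)O 1/3 not
Row 4: (4,0)O 1/1 satisfied · (4,4)O 1/1 satisfied
Row 5: (5,1)O 1/1 satisfied · (5,2)O 1/1 satisfied
For instance (1,3) has only 0/1 same-type neighbors, below 5/8.

No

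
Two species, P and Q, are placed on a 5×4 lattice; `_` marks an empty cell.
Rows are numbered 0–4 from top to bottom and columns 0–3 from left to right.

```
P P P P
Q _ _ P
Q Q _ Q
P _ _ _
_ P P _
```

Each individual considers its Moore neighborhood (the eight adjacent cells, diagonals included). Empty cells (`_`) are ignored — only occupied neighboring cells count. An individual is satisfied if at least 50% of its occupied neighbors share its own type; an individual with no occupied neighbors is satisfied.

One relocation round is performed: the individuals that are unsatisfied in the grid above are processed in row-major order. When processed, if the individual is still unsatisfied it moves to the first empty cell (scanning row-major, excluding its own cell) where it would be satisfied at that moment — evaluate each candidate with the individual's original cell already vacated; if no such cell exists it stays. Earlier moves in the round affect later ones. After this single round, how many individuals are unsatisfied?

2

Initially unsatisfied (in order): (2,3), (3,0).
  (2,3) → (1,1).
  (3,0) → (1,2).
Resulting grid:
P P P P
Q Q P P
Q Q _ _
_ _ _ _
_ P P _
Unsatisfied now: (0,0), (1,1).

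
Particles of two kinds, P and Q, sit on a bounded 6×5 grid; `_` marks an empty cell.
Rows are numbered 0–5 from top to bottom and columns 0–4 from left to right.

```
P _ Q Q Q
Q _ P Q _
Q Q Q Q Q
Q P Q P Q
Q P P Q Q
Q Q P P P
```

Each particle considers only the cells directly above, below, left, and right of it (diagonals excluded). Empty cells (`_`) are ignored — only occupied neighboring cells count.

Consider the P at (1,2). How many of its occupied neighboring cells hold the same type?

0

Occupied neighbors of (1,2): (0,2)=Q, (2,2)=Q, (1,3)=Q.
Same type (P): 0 of 3.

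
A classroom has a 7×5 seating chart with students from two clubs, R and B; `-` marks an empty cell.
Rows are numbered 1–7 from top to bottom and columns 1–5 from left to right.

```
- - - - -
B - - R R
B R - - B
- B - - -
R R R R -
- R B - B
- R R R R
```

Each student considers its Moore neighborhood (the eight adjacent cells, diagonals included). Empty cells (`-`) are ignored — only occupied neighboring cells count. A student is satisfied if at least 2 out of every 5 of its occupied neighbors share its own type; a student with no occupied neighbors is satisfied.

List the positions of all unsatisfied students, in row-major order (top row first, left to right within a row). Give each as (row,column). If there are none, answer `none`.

(3,2), (3,5), (4,2), (5,4), (6,3), (6,5)

(2,1)B 1/2 ok
(2,4)R 1/2 ok
(2,5)R 1/2 ok
(3,1)B 2/3 ok
(3,2)R 0/3 unhappy
(3,5)B 0/2 unhappy
(4,2)B 1/5 unhappy
(5,1)R 2/3 ok
(5,2)R 3/5 ok
(5,3)R 3/5 ok
(5,4)R 1/3 unhappy
(6,2)R 5/6 ok
(6,3)B 0/7 unhappy
(6,5)B 0/3 unhappy
(7,2)R 2/3 ok
(7,3)R 3/4 ok
(7,4)R 2/4 ok
(7,5)R 1/2 ok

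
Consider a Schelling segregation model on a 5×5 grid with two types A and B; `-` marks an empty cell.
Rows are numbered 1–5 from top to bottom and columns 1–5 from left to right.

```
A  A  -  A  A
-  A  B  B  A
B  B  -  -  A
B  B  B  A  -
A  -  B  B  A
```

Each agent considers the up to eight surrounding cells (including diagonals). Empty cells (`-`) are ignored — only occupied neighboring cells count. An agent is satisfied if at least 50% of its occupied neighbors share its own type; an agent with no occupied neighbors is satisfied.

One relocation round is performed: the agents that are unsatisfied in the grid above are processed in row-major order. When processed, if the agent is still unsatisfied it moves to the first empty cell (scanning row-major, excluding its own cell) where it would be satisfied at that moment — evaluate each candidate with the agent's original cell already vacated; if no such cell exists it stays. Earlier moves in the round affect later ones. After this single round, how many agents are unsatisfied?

3

Initially unsatisfied (in order): (2,2), (2,3), (2,4), (4,4), (5,1).
  (2,2) → (1,3).
  (2,3) → (2,1).
  (2,4) → (2,2).
  (4,4) → (2,3).
  (5,1) → (2,4).
Resulting grid:
A A A A A
B B A A A
B B - - A
B B B - -
- - B B A
Unsatisfied now: (1,1), (2,2), (5,5).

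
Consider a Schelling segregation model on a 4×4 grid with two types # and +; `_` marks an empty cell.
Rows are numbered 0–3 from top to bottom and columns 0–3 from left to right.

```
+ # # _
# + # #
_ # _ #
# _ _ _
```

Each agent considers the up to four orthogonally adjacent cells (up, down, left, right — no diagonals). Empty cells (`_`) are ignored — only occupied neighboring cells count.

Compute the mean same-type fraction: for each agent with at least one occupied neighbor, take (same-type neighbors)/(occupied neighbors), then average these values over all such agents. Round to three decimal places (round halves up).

0.444

Row 0: (0,0)+ 0/2 · (0,1)# 1/3 · (0,2)# 2/2
Row 1: (1,0)# 0/2 · (1,1)+ 0/4 · (1,2)# 2/3 · (1,3)# 2/2
Row 2: (2,1)# 0/1 · (2,3)# 1/1
Row 3: (3,0)# — no occupied neighbors
Sum over 9 agents: 0/2 + 1/3 + 2/2 + 0/2 + 0/4 + 2/3 + 2/2 + 0/1 + 1/1 = 4; mean = 4 ÷ 9 = 4/9 = 0.444444… → 0.444.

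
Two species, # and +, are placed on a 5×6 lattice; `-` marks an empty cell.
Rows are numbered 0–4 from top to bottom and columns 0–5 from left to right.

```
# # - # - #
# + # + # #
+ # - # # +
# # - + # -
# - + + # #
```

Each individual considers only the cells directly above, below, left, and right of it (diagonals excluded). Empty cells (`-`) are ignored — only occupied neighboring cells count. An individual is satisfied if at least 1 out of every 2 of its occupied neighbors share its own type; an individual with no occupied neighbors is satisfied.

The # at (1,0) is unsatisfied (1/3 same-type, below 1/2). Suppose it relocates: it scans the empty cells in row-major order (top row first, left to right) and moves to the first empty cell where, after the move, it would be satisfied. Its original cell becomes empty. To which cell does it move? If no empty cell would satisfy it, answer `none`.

(0,2)

Vacating (1,0). Empty cells in order:
  (0,2): 3/3 same-type → satisfied — stop here.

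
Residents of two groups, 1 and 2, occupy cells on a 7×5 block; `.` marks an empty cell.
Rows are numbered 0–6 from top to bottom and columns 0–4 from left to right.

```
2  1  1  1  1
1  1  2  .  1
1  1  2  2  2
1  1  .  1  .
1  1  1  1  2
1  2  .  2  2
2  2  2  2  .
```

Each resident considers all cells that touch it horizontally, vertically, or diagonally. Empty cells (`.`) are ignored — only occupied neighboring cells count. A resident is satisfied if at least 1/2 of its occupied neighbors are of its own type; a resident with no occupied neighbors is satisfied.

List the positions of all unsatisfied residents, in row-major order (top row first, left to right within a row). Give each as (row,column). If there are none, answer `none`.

Row 0: (0,0)2 0/3 not · (0,1)1 3/5 satisfied · (0,2)1 3/4 satisfied · (0,3)1 3/4 satisfied · (0,4)1 2/2 satisfied
Row 1: (1,0)1 4/5 satisfied · (1,1)1 5/8 satisfied · (1,2)2 2/7 not · (1,4)1 2/4 satisfied
Row 2: (2,0)1 5/5 satisfied · (2,1)1 5/7 satisfied · (2,2)2 2/6 not · (2,3)2 3/5 satisfied · (2,4)2 1/3 not
Row 3: (3,0)1 5/5 satisfied · (3,1)1 6/7 satisfied · (3,3)1 2/6 not
Row 4: (4,0)1 4/5 satisfied · (4,1)1 5/6 satisfied · (4,2)1 4/6 satisfied · (4,3)1 2/5 not · (4,4)2 2/4 satisfied
Row 5: (5,0)1 2/5 not · (5,1)2 3/7 not · (5,3)2 4/6 satisfied · (5,4)2 3/4 satisfied
Row 6: (6,0)2 2/3 satisfied · (6,1)2 3/4 satisfied · (6,2)2 4/4 satisfied · (6,3)2 3/3 satisfied

(0,0), (1,2), (2,2), (2,4), (3,3), (4,3), (5,0), (5,1)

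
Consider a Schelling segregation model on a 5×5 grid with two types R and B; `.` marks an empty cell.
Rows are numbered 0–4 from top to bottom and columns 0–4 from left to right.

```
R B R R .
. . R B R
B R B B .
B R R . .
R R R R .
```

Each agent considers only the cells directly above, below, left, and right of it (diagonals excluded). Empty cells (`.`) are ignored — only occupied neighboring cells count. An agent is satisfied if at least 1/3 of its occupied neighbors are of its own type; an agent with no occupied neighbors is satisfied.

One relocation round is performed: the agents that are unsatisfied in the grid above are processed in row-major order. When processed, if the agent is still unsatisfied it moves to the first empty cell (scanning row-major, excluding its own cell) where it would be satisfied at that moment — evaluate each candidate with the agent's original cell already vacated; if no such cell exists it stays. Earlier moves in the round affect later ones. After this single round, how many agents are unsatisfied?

0

Initially unsatisfied (in order): (0,0), (0,1), (1,3), (1,4), (2,2).
  (0,0) → (0,4).
  (0,1) → (0,0).
  (1,3) → (0,1).
  (1,4): now satisfied by earlier moves; stays.
  (2,2) → (1,0).
Resulting grid:
B B R R R
B . R . R
B R . B .
B R R . .
R R R R .
All satisfied now.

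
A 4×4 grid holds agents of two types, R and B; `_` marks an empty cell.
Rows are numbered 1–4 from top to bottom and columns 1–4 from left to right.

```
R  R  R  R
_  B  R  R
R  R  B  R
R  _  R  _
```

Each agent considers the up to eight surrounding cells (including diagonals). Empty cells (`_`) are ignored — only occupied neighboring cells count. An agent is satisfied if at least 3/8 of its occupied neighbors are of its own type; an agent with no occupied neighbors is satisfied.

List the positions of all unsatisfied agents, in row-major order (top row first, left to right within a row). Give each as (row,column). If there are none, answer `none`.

(1,1)R 1/2 satisfied
(1,2)R 3/4 satisfied
(1,3)R 4/5 satisfied
(1,4)R 3/3 satisfied
(2,2)B 1/7 not
(2,3)R 6/8 satisfied
(2,4)R 4/5 satisfied
(3,1)R 2/3 satisfied
(3,2)R 4/6 satisfied
(3,3)B 1/6 not
(3,4)R 3/4 satisfied
(4,1)R 2/2 satisfied
(4,3)R 2/3 satisfied

(2,2), (3,3)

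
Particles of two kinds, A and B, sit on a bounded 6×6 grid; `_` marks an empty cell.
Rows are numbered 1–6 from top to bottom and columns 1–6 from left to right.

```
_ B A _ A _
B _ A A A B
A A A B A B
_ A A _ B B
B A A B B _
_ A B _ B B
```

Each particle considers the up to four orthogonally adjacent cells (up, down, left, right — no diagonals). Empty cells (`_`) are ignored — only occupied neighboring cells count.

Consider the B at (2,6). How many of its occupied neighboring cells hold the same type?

1

Occupied neighbors of (2,6): (3,6)=B, (2,5)=A.
Same type (B): 1 of 2.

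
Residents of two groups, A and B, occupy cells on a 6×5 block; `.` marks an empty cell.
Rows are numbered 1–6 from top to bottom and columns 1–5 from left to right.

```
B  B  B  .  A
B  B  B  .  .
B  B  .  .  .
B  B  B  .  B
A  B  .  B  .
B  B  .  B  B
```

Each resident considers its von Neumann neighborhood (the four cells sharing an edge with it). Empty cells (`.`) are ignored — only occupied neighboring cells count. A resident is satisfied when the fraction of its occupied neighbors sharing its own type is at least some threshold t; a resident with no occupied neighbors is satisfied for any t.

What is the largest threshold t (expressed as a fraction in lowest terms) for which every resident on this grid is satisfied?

(1,1)B 2/2
(1,2)B 3/3
(1,3)B 2/2
(1,5)A — no occupied neighbors
(2,1)B 3/3
(2,2)B 4/4
(2,3)B 2/2
(3,1)B 3/3
(3,2)B 3/3
(4,1)B 2/3
(4,2)B 4/4
(4,3)B 1/1
(4,5)B — no occupied neighbors
(5,1)A 0/3
(5,2)B 2/3
(5,4)B 1/1
(6,1)B 1/2
(6,2)B 2/2
(6,4)B 2/2
(6,5)B 1/1
The smallest same-type fraction is 0/3 at (5,1), which reduces to 0/1. Any threshold above that leaves this resident unsatisfied.

0/1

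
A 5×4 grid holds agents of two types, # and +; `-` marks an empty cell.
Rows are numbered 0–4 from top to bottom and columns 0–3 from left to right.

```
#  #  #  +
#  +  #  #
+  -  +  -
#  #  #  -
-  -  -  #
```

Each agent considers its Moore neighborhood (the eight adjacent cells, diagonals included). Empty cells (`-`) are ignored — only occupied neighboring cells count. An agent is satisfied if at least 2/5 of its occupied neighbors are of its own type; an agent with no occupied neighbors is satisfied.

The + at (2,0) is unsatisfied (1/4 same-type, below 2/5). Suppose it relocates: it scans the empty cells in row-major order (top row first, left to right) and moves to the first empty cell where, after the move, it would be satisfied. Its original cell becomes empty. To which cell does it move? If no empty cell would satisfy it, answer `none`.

none

Vacating (2,0). Empty cells in order:
  (2,1): 2/7 same-type → still unsatisfied.
  (2,3): 1/4 same-type → still unsatisfied.
  (3,3): 1/3 same-type → still unsatisfied.
  (4,0): 0/2 same-type → still unsatisfied.
  (4,1): 0/3 same-type → still unsatisfied.
  (4,2): 0/3 same-type → still unsatisfied.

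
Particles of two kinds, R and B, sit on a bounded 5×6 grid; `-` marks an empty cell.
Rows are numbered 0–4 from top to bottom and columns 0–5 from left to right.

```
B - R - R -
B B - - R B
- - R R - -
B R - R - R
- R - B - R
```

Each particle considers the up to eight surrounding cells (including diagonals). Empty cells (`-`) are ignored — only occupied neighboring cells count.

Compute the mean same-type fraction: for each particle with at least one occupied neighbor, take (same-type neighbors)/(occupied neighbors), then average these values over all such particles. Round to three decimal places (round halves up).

0.578

(0,0)B 2/2
(0,2)R 0/1
(0,4)R 1/2
(1,0)B 2/2
(1,1)B 2/4
(1,4)R 2/3
(1,5)B 0/2
(2,2)R 3/4
(2,3)R 3/3
(3,0)B 0/2
(3,1)R 2/3
(3,3)R 2/3
(3,5)R 1/1
(4,1)R 1/2
(4,3)B 0/1
(4,5)R 1/1
Sum over 16 particles: 2/2 + 0/1 + 1/2 + 2/2 + 2/4 + 2/3 + 0/2 + 3/4 + 3/3 + 0/2 + 2/3 + 2/3 + 1/1 + 1/2 + 0/1 + 1/1 = 37/4; mean = 37/4 ÷ 16 = 37/64 = 0.578125 → 0.578.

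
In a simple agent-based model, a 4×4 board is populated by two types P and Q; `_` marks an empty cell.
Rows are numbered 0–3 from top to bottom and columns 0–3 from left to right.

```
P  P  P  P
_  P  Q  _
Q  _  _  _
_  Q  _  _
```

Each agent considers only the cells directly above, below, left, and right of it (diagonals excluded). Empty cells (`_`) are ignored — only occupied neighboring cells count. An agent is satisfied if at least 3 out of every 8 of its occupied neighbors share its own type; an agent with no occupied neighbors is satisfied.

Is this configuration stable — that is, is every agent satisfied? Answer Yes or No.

No

(0,0)P 1/1 ok
(0,1)P 3/3 ok
(0,2)P 2/3 ok
(0,3)P 1/1 ok
(1,1)P 1/2 ok
(1,2)Q 0/2 unhappy
(2,0)Q 0/0 ok
(3,1)Q 0/0 ok
For instance (1,2) has only 0/2 same-type neighbors, below 3/8.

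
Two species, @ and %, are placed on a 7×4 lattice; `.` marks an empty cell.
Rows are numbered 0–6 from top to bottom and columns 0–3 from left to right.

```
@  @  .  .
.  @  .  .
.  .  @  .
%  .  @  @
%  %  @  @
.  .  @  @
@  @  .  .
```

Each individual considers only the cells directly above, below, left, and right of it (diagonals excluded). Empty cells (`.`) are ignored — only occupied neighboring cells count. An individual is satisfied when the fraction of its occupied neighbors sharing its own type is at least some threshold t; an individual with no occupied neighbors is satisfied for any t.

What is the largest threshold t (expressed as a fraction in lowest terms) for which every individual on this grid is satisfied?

1/2

(0,0)@ 1/1
(0,1)@ 2/2
(1,1)@ 1/1
(2,2)@ 1/1
(3,0)% 1/1
(3,2)@ 3/3
(3,3)@ 2/2
(4,0)% 2/2
(4,1)% 1/2
(4,2)@ 3/4
(4,3)@ 3/3
(5,2)@ 2/2
(5,3)@ 2/2
(6,0)@ 1/1
(6,1)@ 1/1
The smallest same-type fraction is 1/2 at (4,1), which reduces to 1/2. Any threshold above that leaves this individual unsatisfied.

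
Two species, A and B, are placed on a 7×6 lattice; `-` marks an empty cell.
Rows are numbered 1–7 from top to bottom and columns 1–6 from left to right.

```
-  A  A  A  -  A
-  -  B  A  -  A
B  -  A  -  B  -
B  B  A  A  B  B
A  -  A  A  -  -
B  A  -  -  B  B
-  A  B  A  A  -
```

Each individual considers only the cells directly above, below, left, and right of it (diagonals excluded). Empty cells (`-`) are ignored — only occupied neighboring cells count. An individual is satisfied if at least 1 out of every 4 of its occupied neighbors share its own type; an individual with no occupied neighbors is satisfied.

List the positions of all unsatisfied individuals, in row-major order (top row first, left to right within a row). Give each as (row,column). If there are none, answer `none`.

(2,3), (5,1), (6,1), (7,3)

(1,2)A 1/1 satisfied
(1,3)A 2/3 satisfied
(1,4)A 2/2 satisfied
(1,6)A 1/1 satisfied
(2,3)B 0/3 not
(2,4)A 1/2 satisfied
(2,6)A 1/1 satisfied
(3,1)B 1/1 satisfied
(3,3)A 1/2 satisfied
(3,5)B 1/1 satisfied
(4,1)B 2/3 satisfied
(4,2)B 1/2 satisfied
(4,3)A 3/4 satisfied
(4,4)A 2/3 satisfied
(4,5)B 2/3 satisfied
(4,6)B 1/1 satisfied
(5,1)A 0/2 not
(5,3)A 2/2 satisfied
(5,4)A 2/2 satisfied
(6,1)B 0/2 not
(6,2)A 1/2 satisfied
(6,5)B 1/2 satisfied
(6,6)B 1/1 satisfied
(7,2)A 1/2 satisfied
(7,3)B 0/2 not
(7,4)A 1/2 satisfied
(7,5)A 1/2 satisfied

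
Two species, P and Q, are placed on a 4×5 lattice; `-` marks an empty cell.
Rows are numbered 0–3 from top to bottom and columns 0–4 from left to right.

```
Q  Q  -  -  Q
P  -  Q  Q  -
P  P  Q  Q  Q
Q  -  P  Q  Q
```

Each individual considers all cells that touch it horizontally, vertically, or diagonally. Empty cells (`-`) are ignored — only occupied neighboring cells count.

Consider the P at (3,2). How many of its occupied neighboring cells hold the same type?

Occupied neighbors of (3,2): (2,1)=P, (2,2)=Q, (2,3)=Q, (3,3)=Q.
Same type (P): 1 of 4.

1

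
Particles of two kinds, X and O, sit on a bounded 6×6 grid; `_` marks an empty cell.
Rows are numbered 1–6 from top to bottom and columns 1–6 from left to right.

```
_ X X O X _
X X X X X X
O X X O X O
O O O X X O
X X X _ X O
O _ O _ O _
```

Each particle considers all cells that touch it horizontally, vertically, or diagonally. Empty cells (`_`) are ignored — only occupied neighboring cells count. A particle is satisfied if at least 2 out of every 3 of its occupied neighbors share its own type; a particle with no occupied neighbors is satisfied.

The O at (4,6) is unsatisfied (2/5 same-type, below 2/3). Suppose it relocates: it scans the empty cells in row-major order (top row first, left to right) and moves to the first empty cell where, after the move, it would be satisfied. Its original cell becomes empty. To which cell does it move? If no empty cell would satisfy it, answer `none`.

(6,6)

Vacating (4,6). Empty cells in order:
  (1,1): 0/3 same-type → still unsatisfied.
  (1,6): 0/3 same-type → still unsatisfied.
  (5,4): 3/7 same-type → still unsatisfied.
  (6,2): 2/5 same-type → still unsatisfied.
  (6,4): 2/4 same-type → still unsatisfied.
  (6,6): 2/3 same-type → satisfied — stop here.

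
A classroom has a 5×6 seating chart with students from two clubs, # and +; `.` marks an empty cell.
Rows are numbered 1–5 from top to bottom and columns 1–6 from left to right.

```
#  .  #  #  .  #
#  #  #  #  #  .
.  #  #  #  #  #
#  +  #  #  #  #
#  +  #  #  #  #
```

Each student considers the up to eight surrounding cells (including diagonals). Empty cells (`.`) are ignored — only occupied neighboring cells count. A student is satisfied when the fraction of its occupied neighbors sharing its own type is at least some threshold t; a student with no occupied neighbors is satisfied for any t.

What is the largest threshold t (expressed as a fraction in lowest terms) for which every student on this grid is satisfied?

1/7

(1,1)# 2/2
(1,3)# 4/4
(1,4)# 4/4
(1,6)# 1/1
(2,1)# 3/3
(2,2)# 6/6
(2,3)# 7/7
(2,4)# 7/7
(2,5)# 6/6
(3,2)# 6/7
(3,3)# 7/8
(3,4)# 8/8
(3,5)# 7/7
(3,6)# 4/4
(4,1)# 2/4
(4,2)+ 1/7
(4,3)# 6/8
(4,4)# 8/8
(4,5)# 8/8
(4,6)# 5/5
(5,1)# 1/3
(5,2)+ 1/5
(5,3)# 3/5
(5,4)# 5/5
(5,5)# 5/5
(5,6)# 3/3
The smallest same-type fraction is 1/7 at (4,2), which reduces to 1/7. Any threshold above that leaves this student unsatisfied.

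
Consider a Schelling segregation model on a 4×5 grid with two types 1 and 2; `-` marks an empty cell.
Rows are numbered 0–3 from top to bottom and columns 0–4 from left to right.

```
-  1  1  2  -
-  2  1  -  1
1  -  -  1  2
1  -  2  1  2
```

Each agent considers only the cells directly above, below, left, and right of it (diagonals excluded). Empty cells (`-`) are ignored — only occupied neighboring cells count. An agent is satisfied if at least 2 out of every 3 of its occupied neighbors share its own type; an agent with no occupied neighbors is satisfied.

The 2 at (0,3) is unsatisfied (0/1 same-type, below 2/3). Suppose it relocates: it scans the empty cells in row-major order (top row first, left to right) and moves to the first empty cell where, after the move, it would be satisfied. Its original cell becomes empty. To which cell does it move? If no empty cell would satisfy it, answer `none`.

none

Vacating (0,3). Empty cells in order:
  (0,0): 0/1 same-type → still unsatisfied.
  (0,4): 0/1 same-type → still unsatisfied.
  (1,0): 1/2 same-type → still unsatisfied.
  (1,3): 0/3 same-type → still unsatisfied.
  (2,1): 1/2 same-type → still unsatisfied.
  (2,2): 1/3 same-type → still unsatisfied.
  (3,1): 1/2 same-type → still unsatisfied.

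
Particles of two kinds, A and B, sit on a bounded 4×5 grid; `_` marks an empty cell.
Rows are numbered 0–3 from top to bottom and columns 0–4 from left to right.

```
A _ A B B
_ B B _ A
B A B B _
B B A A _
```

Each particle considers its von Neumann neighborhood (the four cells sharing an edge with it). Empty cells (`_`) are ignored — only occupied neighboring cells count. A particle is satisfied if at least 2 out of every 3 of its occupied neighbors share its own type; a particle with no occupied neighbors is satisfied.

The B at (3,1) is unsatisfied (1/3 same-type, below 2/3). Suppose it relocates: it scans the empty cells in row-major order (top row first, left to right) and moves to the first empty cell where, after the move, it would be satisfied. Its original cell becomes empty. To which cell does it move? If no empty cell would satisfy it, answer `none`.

(1,0)

Vacating (3,1). Empty cells in order:
  (0,1): 1/3 same-type → still unsatisfied.
  (1,0): 2/3 same-type → satisfied — stop here.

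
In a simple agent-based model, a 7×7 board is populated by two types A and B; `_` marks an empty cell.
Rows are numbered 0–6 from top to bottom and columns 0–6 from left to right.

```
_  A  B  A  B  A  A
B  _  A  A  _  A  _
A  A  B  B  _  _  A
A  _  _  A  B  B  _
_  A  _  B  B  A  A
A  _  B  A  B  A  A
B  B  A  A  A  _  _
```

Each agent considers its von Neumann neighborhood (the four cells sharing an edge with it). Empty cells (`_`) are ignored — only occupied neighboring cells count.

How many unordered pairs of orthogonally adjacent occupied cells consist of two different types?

22

Scan each occupied cell's neighbors to the right and below so each pair is counted once.
Row 0: A(0,1)–B(0,2)≠ B(0,2)–A(0,3)≠ B(0,2)–A(1,2)≠ A(0,3)–B(0,4)≠ A(0,3)–A(1,3)= B(0,4)–A(0,5)≠ A(0,5)–A(0,6)= A(0,5)–A(1,5)=  → 5/8 unlike.
Row 1: B(1,0)–A(2,0)≠ A(1,2)–A(1,3)= A(1,2)–B(2,2)≠ A(1,3)–B(2,3)≠  → 3/4 unlike.
Row 2: A(2,0)–A(2,1)= A(2,0)–A(3,0)= A(2,1)–B(2,2)≠ B(2,2)–B(2,3)= B(2,3)–A(3,3)≠  → 2/5 unlike.
Row 3: A(3,3)–B(3,4)≠ A(3,3)–B(4,3)≠ B(3,4)–B(3,5)= B(3,4)–B(4,4)= B(3,5)–A(4,5)≠  → 3/5 unlike.
Row 4: B(4,3)–B(4,4)= B(4,3)–A(5,3)≠ B(4,4)–A(4,5)≠ B(4,4)–B(5,4)= A(4,5)–A(4,6)= A(4,5)–A(5,5)= A(4,6)–A(5,6)=  → 2/7 unlike.
Row 5: A(5,0)–B(6,0)≠ B(5,2)–A(5,3)≠ B(5,2)–A(6,2)≠ A(5,3)–B(5,4)≠ A(5,3)–A(6,3)= B(5,4)–A(5,5)≠ B(5,4)–A(6,4)≠ A(5,5)–A(5,6)=  → 6/8 unlike.
Row 6: B(6,0)–B(6,1)= B(6,1)–A(6,2)≠ A(6,2)–A(6,3)= A(6,3)–A(6,4)=  → 1/4 unlike.
Total adjacent occupied pairs: 41; unlike-type pairs: 22.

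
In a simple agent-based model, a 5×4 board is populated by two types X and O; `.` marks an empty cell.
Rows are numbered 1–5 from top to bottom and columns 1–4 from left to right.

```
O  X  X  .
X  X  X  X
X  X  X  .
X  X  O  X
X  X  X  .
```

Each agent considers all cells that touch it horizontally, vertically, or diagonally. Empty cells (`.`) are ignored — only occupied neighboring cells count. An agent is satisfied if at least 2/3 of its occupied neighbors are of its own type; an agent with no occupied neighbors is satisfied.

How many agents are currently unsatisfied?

2

(1,1)O 0/3 ✗
(1,2)X 4/5 ✓
(1,3)X 4/4 ✓
(2,1)X 4/5 ✓
(2,2)X 7/8 ✓
(2,3)X 6/6 ✓
(2,4)X 3/3 ✓
(3,1)X 5/5 ✓
(3,2)X 7/8 ✓
(3,3)X 6/7 ✓
(4,1)X 5/5 ✓
(4,2)X 7/8 ✓
(4,3)O 0/6 ✗
(4,4)X 2/3 ✓
(5,1)X 3/3 ✓
(5,2)X 4/5 ✓
(5,3)X 3/4 ✓
Unsatisfied: (1,1), (4,3) — 2 in total.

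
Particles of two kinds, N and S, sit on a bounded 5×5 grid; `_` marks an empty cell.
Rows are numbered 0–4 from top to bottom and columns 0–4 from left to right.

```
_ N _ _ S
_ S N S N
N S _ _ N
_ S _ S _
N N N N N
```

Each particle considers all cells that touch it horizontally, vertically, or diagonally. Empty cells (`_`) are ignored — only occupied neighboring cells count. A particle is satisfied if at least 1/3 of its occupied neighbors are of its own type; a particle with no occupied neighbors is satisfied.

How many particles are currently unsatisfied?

(0,1)N 1/2 satisfied
(0,4)S 1/2 satisfied
(1,1)S 1/4 not
(1,2)N 1/4 not
(1,3)S 1/4 not
(1,4)N 1/3 satisfied
(2,0)N 0/3 not
(2,1)S 2/4 satisfied
(2,4)N 1/3 satisfied
(3,1)S 1/5 not
(3,3)S 0/4 not
(4,0)N 1/2 satisfied
(4,1)N 2/3 satisfied
(4,2)N 2/4 satisfied
(4,3)N 2/3 satisfied
(4,4)N 1/2 satisfied
Unsatisfied: (1,1), (1,2), (1,3), (2,0), (3,1), (3,3) — 6 in total.

6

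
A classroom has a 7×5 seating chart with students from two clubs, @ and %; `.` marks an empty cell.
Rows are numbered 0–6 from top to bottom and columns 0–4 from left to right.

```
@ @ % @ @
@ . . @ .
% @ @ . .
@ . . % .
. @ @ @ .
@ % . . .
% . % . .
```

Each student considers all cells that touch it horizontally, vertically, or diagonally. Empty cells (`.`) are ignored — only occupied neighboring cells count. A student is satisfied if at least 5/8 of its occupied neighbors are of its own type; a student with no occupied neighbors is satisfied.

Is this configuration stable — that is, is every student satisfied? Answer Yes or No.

Row 0: (0,0)@ 2/2 ok · (0,1)@ 2/3 ok · (0,2)% 0/3 unhappy · (0,3)@ 2/3 ok · (0,4)@ 2/2 ok
Row 1: (1,0)@ 3/4 ok · (1,3)@ 3/4 ok
Row 2: (2,0)% 0/3 unhappy · (2,1)@ 3/4 ok · (2,2)@ 2/3 ok
Row 3: (3,0)@ 2/3 ok · (3,3)% 0/3 unhappy
Row 4: (4,1)@ 3/4 ok · (4,2)@ 2/4 unhappy · (4,3)@ 1/2 unhappy
Row 5: (5,0)@ 1/3 unhappy · (5,1)% 2/5 unhappy
Row 6: (6,0)% 1/2 unhappy · (6,2)% 1/1 ok
For instance (0,2) has only 0/3 same-type neighbors, below 5/8.

No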